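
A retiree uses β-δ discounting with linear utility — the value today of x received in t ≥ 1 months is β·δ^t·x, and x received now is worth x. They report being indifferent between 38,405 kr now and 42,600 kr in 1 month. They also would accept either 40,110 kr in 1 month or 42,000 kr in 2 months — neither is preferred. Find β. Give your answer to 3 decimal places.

β ≈ 0.944

From the later pair, β·δ^1·40110 = β·δ^2·42000; dividing through, δ = 40110/42000 = 0.95500.
The first indifference: 38405 = β·δ·42600, so β = 38405/(δ·42600) = 38405/(0.95500·42600) ≈ 0.944.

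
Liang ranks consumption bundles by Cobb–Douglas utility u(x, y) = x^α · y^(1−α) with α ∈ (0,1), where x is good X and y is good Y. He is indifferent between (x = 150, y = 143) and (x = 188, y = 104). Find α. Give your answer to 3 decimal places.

α ≈ 0.585

Indifference: 150^α · 143^(1−α) = 188^α · 104^(1−α).
(150/188)^α = (104/143)^(1−α); take logs: α·ln(150/188) = (1−α)·ln(104/143), i.e. α·-0.225807 = (1−α)·-0.318454.
So α/(1−α) = (-0.318454)/(-0.225807) = 1.410293, and α = 1.410293/2.410293 ≈ 0.585.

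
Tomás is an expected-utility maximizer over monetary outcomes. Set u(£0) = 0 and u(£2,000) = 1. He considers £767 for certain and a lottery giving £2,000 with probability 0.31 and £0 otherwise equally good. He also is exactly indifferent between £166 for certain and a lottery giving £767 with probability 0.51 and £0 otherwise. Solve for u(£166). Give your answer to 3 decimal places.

0.158

From the first indifference, u(£767) = 0.31·u(£2,000) + 0.69·u(£0) = 0.31·1 + 0.69·0 = 0.31.
The second indifference gives u(£166) = 0.51·u(£767) + 0.49·u(£0) = 0.51·0.31 + 0.49·0.00 = 0.1581.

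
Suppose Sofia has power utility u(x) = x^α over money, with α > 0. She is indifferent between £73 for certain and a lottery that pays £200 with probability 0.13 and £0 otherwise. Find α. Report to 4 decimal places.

The lottery's expected utility is 0.13·u(200) + 0.87·u(0) = 0.13·200^α (since u(0) = 0 for α > 0).
Equating: 73^α = 0.13·200^α, i.e. 0.3650^α = 0.13.
Taking logs: α·ln(73/200) = ln(0.13), so α = -2.0402208 / -1.0078579 ≈ 2.0243.

α ≈ 2.0243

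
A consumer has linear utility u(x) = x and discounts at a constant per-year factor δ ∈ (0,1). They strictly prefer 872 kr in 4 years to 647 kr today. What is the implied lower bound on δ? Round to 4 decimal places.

The preference means 647 < δ^4·872.
Dividing by 872: δ^4 > 0.74197. Both sides are positive, so the 4th root keeps the direction.
δ > 0.74197^(1/4) = 0.9281.

δ > 0.9281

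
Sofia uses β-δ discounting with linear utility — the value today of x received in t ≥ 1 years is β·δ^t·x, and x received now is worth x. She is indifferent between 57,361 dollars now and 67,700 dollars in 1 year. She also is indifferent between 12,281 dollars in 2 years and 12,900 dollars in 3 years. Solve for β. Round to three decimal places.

β ≈ 0.890

The second indifference involves only future payoffs, so β cancels: β·δ^2·12281 = β·δ^3·12900, giving δ = 12281/12900 = 0.95202.
The first indifference: 57361 = β·δ·67700, so β = 57361/(δ·67700) = 57361/(0.95202·67700) ≈ 0.890.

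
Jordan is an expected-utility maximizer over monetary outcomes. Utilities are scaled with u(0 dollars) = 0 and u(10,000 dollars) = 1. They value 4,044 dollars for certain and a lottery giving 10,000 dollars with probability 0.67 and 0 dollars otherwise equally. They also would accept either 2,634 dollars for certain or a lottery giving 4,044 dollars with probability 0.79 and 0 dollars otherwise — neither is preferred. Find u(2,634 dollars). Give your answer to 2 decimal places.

From the first indifference, u(4,044 dollars) = 0.67·u(10,000 dollars) + 0.33·u(0 dollars) = 0.67·1 + 0.33·0 = 0.67.
The second indifference gives u(2,634 dollars) = 0.79·u(4,044 dollars) + 0.21·u(0 dollars) = 0.79·0.67 + 0.21·0.00 = 0.5293.

0.53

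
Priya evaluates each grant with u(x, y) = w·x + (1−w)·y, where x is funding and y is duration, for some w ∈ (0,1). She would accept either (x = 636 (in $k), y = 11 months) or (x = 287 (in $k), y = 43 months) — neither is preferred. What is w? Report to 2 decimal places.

w = 0.08

u(636,11) = u(287,43) means w·636 + (1−w)·11 = w·287 + (1−w)·43.
w·(636−287) = (1−w)·(43−11), i.e. w·349 = (1−w)·32.
The marginal rate of substitution is 32/349, so w = 32/(349+32) = 0.08.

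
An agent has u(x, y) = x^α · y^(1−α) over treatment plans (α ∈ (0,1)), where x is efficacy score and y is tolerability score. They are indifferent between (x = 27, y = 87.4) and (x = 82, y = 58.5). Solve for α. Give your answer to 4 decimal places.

α ≈ 0.2655

Set the two utilities equal: 27^α·87.4^(1−α) = 82^α·58.5^(1−α).
(27/82)^α = (58.5/87.4)^(1−α); take logs: α·ln(27/82) = (1−α)·ln(58.5/87.4), i.e. α·-1.1108824 = (1−α)·-0.4014685.
So α/(1−α) = (-0.4014685)/(-1.1108824) = 0.3613960, and α = 0.3613960/1.3613960 ≈ 0.2655.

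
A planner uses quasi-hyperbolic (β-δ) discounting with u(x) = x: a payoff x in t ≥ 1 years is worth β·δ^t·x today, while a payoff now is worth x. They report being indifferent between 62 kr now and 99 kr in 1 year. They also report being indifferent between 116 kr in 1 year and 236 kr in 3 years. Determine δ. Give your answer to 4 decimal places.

δ ≈ 0.7011

The second indifference involves only future payoffs, so β cancels: β·δ^1·116 = β·δ^3·236, giving δ^2 = 116/236 = 0.49153, so δ = 0.70109.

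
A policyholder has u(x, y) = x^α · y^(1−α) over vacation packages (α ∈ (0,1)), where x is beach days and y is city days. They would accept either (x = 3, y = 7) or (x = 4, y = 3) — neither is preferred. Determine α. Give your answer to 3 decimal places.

α ≈ 0.747

Indifference: 3^α · 7^(1−α) = 4^α · 3^(1−α).
(3/4)^α = (3/7)^(1−α); take logs: α·ln(3/4) = (1−α)·ln(3/7), i.e. α·-0.287682 = (1−α)·-0.847298.
With A = -0.287682 and B = -0.847298: α·A = (1−α)·B, so α = B/(A+B) = -0.847298/-1.134980 ≈ 0.747.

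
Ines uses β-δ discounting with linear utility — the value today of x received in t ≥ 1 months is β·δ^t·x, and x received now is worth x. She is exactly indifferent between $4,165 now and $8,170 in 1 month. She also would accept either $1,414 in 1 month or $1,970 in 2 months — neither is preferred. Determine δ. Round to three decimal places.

The second indifference involves only future payoffs, so β cancels: β·δ^1·1414 = β·δ^2·1970, giving δ = 1414/1970 = 0.71777.

δ ≈ 0.718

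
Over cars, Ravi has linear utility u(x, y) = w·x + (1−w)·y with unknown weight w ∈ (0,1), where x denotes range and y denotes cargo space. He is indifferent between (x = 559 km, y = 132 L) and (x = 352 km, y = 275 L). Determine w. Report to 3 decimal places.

Equating utilities: w·559 + (1−w)·132 = w·352 + (1−w)·275.
Collecting terms: w·207 = (1−w)·143.
So w/(1−w) = 143/207 = 0.6908, giving w = 143/(207+143) = 0.409.

w = 0.409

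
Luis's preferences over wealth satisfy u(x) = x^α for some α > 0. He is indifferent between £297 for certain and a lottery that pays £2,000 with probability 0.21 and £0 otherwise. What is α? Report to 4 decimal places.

The lottery's expected utility is 0.21·u(2000) + 0.79·u(0) = 0.21·2000^α (since u(0) = 0 for α > 0).
Equating: 297^α = 0.21·2000^α, i.e. 0.1485^α = 0.21.
Taking logs: α·ln(297/2000) = ln(0.21), so α = -1.5606477 / -1.9071703 ≈ 0.8183.

α ≈ 0.8183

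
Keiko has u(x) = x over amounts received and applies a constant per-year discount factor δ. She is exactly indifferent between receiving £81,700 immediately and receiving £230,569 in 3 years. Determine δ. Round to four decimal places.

Indifference means u(81700) = δ^3 · u(230569), so δ^3 = u(81700)/u(230569).
With u(x) = x: δ^3 = 81700/230569 = 0.35434.
Hence δ = (0.35434)^(1/3) = 0.707631.

δ ≈ 0.7076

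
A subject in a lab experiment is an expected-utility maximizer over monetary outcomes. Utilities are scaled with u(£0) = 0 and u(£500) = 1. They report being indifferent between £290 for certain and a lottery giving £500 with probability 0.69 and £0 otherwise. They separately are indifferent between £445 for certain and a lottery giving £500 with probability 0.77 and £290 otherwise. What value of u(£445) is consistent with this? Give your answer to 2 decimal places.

From the first indifference, u(£290) = 0.69·u(£500) + 0.31·u(£0) = 0.69·1 + 0.31·0 = 0.69.
The second indifference gives u(£445) = 0.77·u(£500) + 0.23·u(£290) = 0.77·1.00 + 0.23·0.69 = 0.9287.

0.93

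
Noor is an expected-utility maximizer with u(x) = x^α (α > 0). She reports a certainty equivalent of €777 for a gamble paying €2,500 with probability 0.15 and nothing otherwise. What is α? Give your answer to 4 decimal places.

α ≈ 1.6234

The lottery's expected utility is 0.15·u(2500) + 0.85·u(0) = 0.15·2500^α (since u(0) = 0 for α > 0).
Equating: 777^α = 0.15·2500^α, i.e. 0.3108^α = 0.15.
Taking logs: α·ln(777/2500) = ln(0.15), so α = -1.8971200 / -1.1686057 ≈ 1.6234.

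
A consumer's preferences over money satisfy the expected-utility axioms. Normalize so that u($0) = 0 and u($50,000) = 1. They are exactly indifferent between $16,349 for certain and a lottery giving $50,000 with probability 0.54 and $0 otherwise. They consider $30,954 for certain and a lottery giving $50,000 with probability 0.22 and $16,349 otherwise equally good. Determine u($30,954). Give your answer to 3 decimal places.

0.641

The first gamble pins u($16,349): it must equal 0.54·1 + 0.46·0 = 0.54.
Chaining: u($30,954) = 0.22·1.00 + 0.78·0.54 = 0.6412.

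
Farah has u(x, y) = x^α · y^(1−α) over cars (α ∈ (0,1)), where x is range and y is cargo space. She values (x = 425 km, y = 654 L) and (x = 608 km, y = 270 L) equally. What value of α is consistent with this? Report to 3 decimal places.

The Cobb–Douglas utilities coincide, so 425^α·654^(1−α) = 608^α·270^(1−α).
Rearrange to (425/608)^α = (270/654)^(1−α) and take logs: α·-0.358086 = (1−α)·-0.884685.
With A = -0.358086 and B = -0.884685: α·A = (1−α)·B, so α = B/(A+B) = -0.884685/-1.242771 ≈ 0.712.

α ≈ 0.712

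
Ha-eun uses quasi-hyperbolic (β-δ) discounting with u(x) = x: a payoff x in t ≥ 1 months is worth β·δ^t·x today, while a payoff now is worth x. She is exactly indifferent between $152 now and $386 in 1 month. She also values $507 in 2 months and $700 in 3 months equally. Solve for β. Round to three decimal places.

Both payoffs in the second observation are in the future, so β drops out: δ^2·507 = δ^3·700 ⇒ δ = 507/700 = 0.72429.
Now use the now-vs-future pair: 152 = β·δ·386 gives β = 152/(0.72429·386) ≈ 0.544.

β ≈ 0.544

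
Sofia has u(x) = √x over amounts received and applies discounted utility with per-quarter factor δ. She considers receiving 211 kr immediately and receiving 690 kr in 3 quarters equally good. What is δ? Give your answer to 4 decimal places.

δ ≈ 0.8208

Indifference means u(211) = δ^3 · u(690), so δ^3 = u(211)/u(690).
With u(x) = √x: δ^3 = √211/√690 = √(211/690) = 0.55299.
So δ = 0.55299^(1/3) ≈ 0.8208.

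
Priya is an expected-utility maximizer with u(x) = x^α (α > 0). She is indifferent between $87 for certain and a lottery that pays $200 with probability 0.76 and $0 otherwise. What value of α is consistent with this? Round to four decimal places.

α ≈ 0.3297

The lottery's expected utility is 0.76·u(200) + 0.24·u(0) = 0.76·200^α (since u(0) = 0 for α > 0).
Equating: 87^α = 0.76·200^α, i.e. 0.4350^α = 0.76.
α = ln(0.76) / ln(87/200) = -0.2744368/-0.8324092 ≈ 0.3297.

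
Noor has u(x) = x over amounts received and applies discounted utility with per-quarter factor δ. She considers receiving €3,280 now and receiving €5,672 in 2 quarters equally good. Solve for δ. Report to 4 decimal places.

δ ≈ 0.7604

Equating discounted utilities: u(3280) = δ^2·u(5672) ⇒ δ^2 = u(3280)/u(5672).
With u(x) = x: δ^2 = 3280/5672 = 0.57828.
Hence δ = (0.57828)^(1/2) = 0.760447.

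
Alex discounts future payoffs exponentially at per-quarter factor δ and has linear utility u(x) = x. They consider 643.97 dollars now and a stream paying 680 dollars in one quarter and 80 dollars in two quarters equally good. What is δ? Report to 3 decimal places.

Present value of the stream is 680·δ + 80·δ². Indifference gives 680δ + 80δ² = 643.97.
So 80δ² + 680δ − 643.97 = 0.
By the quadratic formula (taking the positive root), δ = (−680 + √668470.40) / 160 ≈ 0.860.

δ ≈ 0.860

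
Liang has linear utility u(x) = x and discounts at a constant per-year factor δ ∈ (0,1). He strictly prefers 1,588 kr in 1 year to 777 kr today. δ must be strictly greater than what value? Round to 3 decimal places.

δ > 0.489

Under u(x) = x this choice says 777 < δ·1588.
So δ > 777/1588 = 0.48929.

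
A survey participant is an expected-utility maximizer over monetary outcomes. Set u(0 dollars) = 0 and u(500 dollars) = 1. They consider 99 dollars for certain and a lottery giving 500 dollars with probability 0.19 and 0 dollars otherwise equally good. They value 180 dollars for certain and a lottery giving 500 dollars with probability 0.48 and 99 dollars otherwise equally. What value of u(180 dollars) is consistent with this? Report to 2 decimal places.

0.58

From the first indifference, u(99 dollars) = 0.19·u(500 dollars) + 0.81·u(0 dollars) = 0.19·1 + 0.81·0 = 0.19.
Chaining: u(180 dollars) = 0.48·1.00 + 0.52·0.19 = 0.5788.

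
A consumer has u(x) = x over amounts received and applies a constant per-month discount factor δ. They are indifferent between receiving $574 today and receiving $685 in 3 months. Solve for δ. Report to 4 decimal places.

δ ≈ 0.9428

The payoff in 3 months is discounted by δ^3, so u(574) = δ^3·u(685) and δ^3 = u(574)/u(685).
With u(x) = x: δ^3 = 574/685 = 0.83796.
So δ = 0.83796^(1/3) ≈ 0.9428.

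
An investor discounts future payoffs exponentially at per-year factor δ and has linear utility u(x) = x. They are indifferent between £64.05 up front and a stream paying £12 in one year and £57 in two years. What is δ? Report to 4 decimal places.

δ ≈ 0.9600

Equating present values: 64.05 = 12δ + 57δ².
Rearranged: 57δ² + 12δ − 64.05 = 0.
By the quadratic formula (taking the positive root), δ = (−12 + √14747.40) / 114 ≈ 0.9600.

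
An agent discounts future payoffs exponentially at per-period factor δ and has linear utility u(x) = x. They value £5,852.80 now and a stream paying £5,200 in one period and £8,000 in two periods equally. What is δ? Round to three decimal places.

δ ≈ 0.590

The stream is worth 5200δ + 8000δ² today, so 5200δ + 8000δ² = 5852.80.
Rearranged: 8000δ² + 5200δ − 5852.80 = 0.
δ = (−5200 + √(5200² + 4·8000·5852.80)) / (2·8000) = (−5200 + √214329600.00) / 16000 ≈ 0.590.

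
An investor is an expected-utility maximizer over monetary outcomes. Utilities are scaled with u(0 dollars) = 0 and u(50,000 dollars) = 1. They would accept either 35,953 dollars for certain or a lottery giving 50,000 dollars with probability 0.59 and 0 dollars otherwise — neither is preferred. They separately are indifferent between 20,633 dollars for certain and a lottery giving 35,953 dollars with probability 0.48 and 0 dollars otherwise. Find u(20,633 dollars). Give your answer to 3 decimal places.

0.283

First, u(35,953 dollars) = 0.59·u(50,000 dollars) + 0.41·u(0 dollars) = 0.59.
Then u(20,633 dollars) = 0.48·u(35,953 dollars) + 0.52·u(0 dollars) = 0.48·0.59 + 0.52·0.00 = 0.2832.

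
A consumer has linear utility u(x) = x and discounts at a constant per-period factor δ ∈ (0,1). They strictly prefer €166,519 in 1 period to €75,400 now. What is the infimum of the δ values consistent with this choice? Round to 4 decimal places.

δ > 0.4528

Comparing present values: 75400 < δ·166519.
Dividing through by 166519 gives δ > 0.45280.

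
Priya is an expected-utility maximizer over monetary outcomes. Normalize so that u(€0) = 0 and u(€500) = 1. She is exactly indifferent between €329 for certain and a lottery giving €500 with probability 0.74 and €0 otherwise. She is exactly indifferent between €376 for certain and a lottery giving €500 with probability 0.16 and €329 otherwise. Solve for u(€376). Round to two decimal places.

0.78

First, u(€329) = 0.74·u(€500) + 0.26·u(€0) = 0.74.
Then u(€376) = 0.16·u(€500) + 0.84·u(€329) = 0.16·1.00 + 0.84·0.74 = 0.7816.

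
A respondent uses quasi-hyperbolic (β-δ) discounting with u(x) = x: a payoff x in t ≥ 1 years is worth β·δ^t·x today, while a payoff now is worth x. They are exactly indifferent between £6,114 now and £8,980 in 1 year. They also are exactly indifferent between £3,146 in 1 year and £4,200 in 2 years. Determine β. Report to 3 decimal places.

From the later pair, β·δ^1·3146 = β·δ^2·4200; dividing through, δ = 3146/4200 = 0.74905.
The first indifference: 6114 = β·δ·8980, so β = 6114/(δ·8980) = 6114/(0.74905·8980) ≈ 0.909.

β ≈ 0.909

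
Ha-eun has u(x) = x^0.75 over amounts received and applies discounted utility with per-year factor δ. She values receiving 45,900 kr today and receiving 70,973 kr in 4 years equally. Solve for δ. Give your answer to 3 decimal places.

Equating discounted utilities: u(45900) = δ^4·u(70973) ⇒ δ^4 = u(45900)/u(70973).
With u(x) = x^0.75: δ^4 = 45900^0.75/70973^0.75 = (45900/70973)^0.75 = 0.72117.
Taking the 4th root: δ = 0.72117^(1/4) ≈ 0.922.

δ ≈ 0.922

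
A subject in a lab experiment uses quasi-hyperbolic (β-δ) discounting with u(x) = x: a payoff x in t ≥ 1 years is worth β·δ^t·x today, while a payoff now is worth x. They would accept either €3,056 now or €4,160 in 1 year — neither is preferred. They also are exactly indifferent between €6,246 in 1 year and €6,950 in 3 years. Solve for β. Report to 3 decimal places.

β ≈ 0.775

From the later pair, β·δ^1·6246 = β·δ^3·6950; dividing through, δ^2 = 6246/6950 = 0.89871, so δ = 0.94800.
The first indifference: 3056 = β·δ·4160, so β = 3056/(δ·4160) = 3056/(0.94800·4160) ≈ 0.775.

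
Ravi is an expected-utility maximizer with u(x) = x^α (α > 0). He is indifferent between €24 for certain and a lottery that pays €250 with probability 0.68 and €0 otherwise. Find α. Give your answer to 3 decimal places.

α ≈ 0.165

Since u(0) = 0, the lottery's EU is 0.68·250^α.
Equating: 24^α = 0.68·250^α, i.e. 0.0960^α = 0.68.
Take logs: α = ln 0.68 / ln(24/250) ≈ 0.16457.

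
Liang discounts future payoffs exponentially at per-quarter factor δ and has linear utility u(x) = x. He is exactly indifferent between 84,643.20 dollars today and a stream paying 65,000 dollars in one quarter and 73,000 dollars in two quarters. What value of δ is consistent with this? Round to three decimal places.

δ ≈ 0.720

Present value of the stream is 65000·δ + 73000·δ². Indifference gives 65000δ + 73000δ² = 84643.20.
That is, 73000δ² + 65000δ − 84643.20 = 0, a quadratic in δ.
By the quadratic formula (taking the positive root), δ = (−65000 + √28940814400.00) / 146000 ≈ 0.720.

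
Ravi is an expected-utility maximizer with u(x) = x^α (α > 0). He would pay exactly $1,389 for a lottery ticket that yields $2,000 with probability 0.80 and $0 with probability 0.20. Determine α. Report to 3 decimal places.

Since u(0) = 0, the lottery's EU is 0.80·2000^α.
Indifference: 1389^α = 0.80·2000^α, so (1389/2000)^α = 0.80.
Take logs: α = ln 0.80 / ln(1389/2000) ≈ 0.61208.

α ≈ 0.612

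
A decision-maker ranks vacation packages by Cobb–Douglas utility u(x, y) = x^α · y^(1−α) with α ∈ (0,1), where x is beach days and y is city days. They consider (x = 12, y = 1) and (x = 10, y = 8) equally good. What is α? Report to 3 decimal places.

α ≈ 0.919

Indifference: 12^α · 1^(1−α) = 10^α · 8^(1−α).
(12/10)^α = (8/1)^(1−α); take logs: α·ln(12/10) = (1−α)·ln(8/1), i.e. α·0.182322 = (1−α)·2.079442.
Thus α·(2.261764) = 2.079442, so α = 2.079442/2.261764 ≈ 0.919.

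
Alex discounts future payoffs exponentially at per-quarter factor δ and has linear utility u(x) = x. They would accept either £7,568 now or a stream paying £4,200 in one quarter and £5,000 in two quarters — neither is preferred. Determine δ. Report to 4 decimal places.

Equating present values: 7568 = 4200δ + 5000δ².
That is, 5000δ² + 4200δ − 7568 = 0, a quadratic in δ.
δ = (−4200 + √(4200² + 4·5000·7568)) / (2·5000) = (−4200 + √169000000.00) / 10000 ≈ 0.8800.

δ ≈ 0.8800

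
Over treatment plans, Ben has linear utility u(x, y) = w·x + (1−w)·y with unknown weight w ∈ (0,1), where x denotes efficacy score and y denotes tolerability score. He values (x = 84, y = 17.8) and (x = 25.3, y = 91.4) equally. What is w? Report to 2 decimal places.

w = 0.56

Equating utilities: w·84 + (1−w)·17.8 = w·25.3 + (1−w)·91.4.
Collecting terms: w·58.7 = (1−w)·73.6.
The marginal rate of substitution is 73.6/58.7, so w = 73.6/(58.7+73.6) = 0.56.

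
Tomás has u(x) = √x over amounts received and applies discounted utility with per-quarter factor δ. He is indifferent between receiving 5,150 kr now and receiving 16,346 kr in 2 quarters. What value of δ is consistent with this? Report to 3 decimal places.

Indifference means u(5150) = δ^2 · u(16346), so δ^2 = u(5150)/u(16346).
With u(x) = √x: δ^2 = √5150/√16346 = √(5150/16346) = 0.56130.
Taking the square root: δ = 0.56130^(1/2) ≈ 0.749.

δ ≈ 0.749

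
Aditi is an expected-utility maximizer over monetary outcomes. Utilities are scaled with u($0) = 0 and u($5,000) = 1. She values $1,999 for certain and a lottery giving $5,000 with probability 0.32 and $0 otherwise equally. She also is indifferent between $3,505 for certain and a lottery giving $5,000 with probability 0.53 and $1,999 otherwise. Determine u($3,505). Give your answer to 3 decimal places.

First, u($1,999) = 0.32·u($5,000) + 0.68·u($0) = 0.32.
Then u($3,505) = 0.53·u($5,000) + 0.47·u($1,999) = 0.53·1.00 + 0.47·0.32 = 0.6804.

0.680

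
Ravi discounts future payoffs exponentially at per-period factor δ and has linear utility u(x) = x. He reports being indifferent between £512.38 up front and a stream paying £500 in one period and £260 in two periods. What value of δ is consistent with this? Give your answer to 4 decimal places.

δ ≈ 0.7400

Equating present values: 512.38 = 500δ + 260δ².
Rearranged: 260δ² + 500δ − 512.38 = 0.
The positive root is δ = [−500 + √(500² + 4·260·512.38)] / (2·260) = (−500 + 884.802)/520 ≈ 0.7400.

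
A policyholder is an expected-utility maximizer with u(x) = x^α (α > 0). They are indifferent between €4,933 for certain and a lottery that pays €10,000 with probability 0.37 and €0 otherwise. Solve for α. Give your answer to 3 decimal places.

α ≈ 1.407

Since u(0) = 0, the lottery's EU is 0.37·10000^α.
Equating: 4933^α = 0.37·10000^α, i.e. 0.4933^α = 0.37.
Take logs: α = ln 0.37 / ln(4933/10000) ≈ 1.40702.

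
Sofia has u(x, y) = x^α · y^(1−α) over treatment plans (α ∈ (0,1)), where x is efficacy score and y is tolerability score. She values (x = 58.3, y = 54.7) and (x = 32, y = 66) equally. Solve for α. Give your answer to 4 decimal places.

Set the two utilities equal: 58.3^α·54.7^(1−α) = 32^α·66^(1−α).
(58.3/32)^α = (66/54.7)^(1−α); take logs: α·ln(58.3/32) = (1−α)·ln(66/54.7), i.e. α·0.5998662 = (1−α)·0.1877910.
With A = 0.5998662 and B = 0.1877910: α·A = (1−α)·B, so α = B/(A+B) = 0.1877910/0.7876572 ≈ 0.2384.

α ≈ 0.2384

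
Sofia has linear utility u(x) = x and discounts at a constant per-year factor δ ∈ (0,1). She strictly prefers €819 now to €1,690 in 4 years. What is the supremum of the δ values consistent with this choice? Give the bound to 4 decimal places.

The preference means 819 > δ^4·1690.
Dividing by 1690: δ^4 < 0.48462. Both sides are positive, so the 4th root keeps the direction.
δ < (819/1690)^(1/4) ≈ 0.8344.

δ < 0.8344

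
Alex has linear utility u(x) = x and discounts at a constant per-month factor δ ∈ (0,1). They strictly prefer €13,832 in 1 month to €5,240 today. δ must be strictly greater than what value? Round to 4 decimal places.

δ > 0.3788

The preference means 5240 < δ·13832.
Dividing through by 13832 gives δ > 0.37883.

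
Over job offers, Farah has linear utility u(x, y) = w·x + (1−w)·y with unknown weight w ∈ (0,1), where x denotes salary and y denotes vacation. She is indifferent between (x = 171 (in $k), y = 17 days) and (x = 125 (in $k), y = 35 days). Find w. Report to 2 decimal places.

Indifference: w·171 + (1−w)·17 = w·125 + (1−w)·35.
Rearranging, 46·w − 18·(1−w) = 0.
So w/(1−w) = 18/46 = 0.3913, giving w = 18/(46+18) = 0.28.

w = 0.28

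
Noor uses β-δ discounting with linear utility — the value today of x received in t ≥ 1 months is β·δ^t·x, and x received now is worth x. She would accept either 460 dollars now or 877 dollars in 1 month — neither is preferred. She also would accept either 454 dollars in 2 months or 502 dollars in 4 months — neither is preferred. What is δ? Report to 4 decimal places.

From the later pair, β·δ^2·454 = β·δ^4·502; dividing through, δ^2 = 454/502 = 0.90438, so δ = 0.95099.

δ ≈ 0.9510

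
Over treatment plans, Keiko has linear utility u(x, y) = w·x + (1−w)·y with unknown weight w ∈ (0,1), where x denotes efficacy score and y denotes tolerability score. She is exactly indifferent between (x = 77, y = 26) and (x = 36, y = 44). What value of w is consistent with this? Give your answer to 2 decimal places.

Indifference: w·77 + (1−w)·26 = w·36 + (1−w)·44.
Collecting terms: w·41 = (1−w)·18.
Hence w = 18/(41+18) = 18/59 = 0.31.

w = 0.31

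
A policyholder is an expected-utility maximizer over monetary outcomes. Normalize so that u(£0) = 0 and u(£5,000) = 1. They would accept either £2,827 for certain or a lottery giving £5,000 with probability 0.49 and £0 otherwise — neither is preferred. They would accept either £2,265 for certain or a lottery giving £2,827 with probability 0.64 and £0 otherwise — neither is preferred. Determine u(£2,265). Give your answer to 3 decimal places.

The first gamble pins u(£2,827): it must equal 0.49·1 + 0.51·0 = 0.49.
Then u(£2,265) = 0.64·u(£2,827) + 0.36·u(£0) = 0.64·0.49 + 0.36·0.00 = 0.3136.

0.314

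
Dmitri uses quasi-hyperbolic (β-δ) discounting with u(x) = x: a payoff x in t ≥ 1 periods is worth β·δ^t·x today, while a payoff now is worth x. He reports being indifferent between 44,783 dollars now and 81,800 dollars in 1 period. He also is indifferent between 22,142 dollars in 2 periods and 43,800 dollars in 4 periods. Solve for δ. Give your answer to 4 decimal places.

δ ≈ 0.7110

Both payoffs in the second observation are in the future, so β drops out: δ^2·22142 = δ^4·43800 ⇒ δ^2 = 22142/43800 = 0.50553, so δ = 0.71100.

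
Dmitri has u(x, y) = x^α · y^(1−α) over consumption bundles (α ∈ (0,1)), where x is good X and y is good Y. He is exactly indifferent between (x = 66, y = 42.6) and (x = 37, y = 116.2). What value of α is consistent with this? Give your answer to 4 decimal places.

α ≈ 0.6342

Indifference: 66^α · 42.6^(1−α) = 37^α · 116.2^(1−α).
Rearrange to (66/37)^α = (116.2/42.6)^(1−α) and take logs: α·0.5787368 = (1−α)·1.0034586.
With A = 0.5787368 and B = 1.0034586: α·A = (1−α)·B, so α = B/(A+B) = 1.0034586/1.5821954 ≈ 0.6342.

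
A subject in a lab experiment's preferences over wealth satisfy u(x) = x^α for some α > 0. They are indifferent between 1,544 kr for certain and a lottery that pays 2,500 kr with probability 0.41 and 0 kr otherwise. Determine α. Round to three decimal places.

EU(lottery) = 0.41·2500^α + 0.59·0 = 0.41·2500^α.
Indifference: 1544^α = 0.41·2500^α, so (1544/2500)^α = 0.41.
Taking logs: α·ln(1544/2500) = ln(0.41), so α = -0.891598 / -0.481914 ≈ 1.850.

α ≈ 1.850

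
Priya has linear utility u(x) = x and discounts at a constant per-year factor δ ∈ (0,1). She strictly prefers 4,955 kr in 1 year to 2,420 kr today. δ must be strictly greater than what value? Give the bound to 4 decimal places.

δ > 0.4884

Comparing present values: 2420 < δ·4955.
So δ > 2420/4955 = 0.48840.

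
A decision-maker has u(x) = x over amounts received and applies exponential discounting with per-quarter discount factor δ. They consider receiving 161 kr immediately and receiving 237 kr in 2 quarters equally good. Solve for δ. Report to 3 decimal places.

Indifference means u(161) = δ^2 · u(237), so δ^2 = u(161)/u(237).
With u(x) = x: δ^2 = 161/237 = 0.67932.
Hence δ = (0.67932)^(1/2) = 0.82421.

δ ≈ 0.824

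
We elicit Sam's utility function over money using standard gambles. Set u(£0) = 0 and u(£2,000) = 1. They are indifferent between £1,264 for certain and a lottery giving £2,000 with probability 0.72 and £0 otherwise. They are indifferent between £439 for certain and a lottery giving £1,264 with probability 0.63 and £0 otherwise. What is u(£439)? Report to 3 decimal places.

From the first indifference, u(£1,264) = 0.72·u(£2,000) + 0.28·u(£0) = 0.72·1 + 0.28·0 = 0.72.
The second indifference gives u(£439) = 0.63·u(£1,264) + 0.37·u(£0) = 0.63·0.72 + 0.37·0.00 = 0.4536.

0.454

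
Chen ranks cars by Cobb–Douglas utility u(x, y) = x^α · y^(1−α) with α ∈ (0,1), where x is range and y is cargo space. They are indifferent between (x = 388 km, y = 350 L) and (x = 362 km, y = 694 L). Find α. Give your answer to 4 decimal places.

α ≈ 0.9080

Indifference: 388^α · 350^(1−α) = 362^α · 694^(1−α).
(388/362)^α = (694/350)^(1−α); take logs: α·ln(388/362) = (1−α)·ln(694/350), i.e. α·0.0693611 = (1−α)·0.6845388.
Thus α·(0.7538999) = 0.6845388, so α = 0.6845388/0.7538999 ≈ 0.9080.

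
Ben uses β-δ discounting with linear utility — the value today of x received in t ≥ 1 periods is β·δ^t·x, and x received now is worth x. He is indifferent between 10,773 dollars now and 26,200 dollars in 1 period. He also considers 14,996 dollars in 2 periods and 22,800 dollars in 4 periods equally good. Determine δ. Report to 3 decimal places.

δ ≈ 0.811

From the later pair, β·δ^2·14996 = β·δ^4·22800; dividing through, δ^2 = 14996/22800 = 0.65772, so δ = 0.81100.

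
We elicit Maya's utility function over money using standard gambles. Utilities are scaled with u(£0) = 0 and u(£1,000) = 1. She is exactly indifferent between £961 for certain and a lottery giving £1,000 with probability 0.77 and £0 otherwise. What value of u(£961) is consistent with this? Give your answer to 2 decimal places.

u(£961) equals the lottery's expected utility: 0.77·1 + 0.23·0 = 0.77.

0.77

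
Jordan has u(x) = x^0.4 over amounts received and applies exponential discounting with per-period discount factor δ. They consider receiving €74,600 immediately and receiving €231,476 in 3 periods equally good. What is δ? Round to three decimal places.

δ ≈ 0.860

Equating discounted utilities: u(74600) = δ^3·u(231476) ⇒ δ^3 = u(74600)/u(231476).
With u(x) = x^0.4: δ^3 = 74600^0.4/231476^0.4 = (74600/231476)^0.4 = 0.63576.
Hence δ = (0.63576)^(1/3) = 0.85987.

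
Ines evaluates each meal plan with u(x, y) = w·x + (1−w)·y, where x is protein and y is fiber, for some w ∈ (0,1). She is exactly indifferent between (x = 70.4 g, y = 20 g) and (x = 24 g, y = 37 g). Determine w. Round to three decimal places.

w = 0.268

Equating utilities: w·70.4 + (1−w)·20 = w·24 + (1−w)·37.
w·(70.4−24) = (1−w)·(37−20), i.e. w·46.4 = (1−w)·17.
So w/(1−w) = 17/46.4 = 0.3664, giving w = 17/(46.4+17) = 0.268.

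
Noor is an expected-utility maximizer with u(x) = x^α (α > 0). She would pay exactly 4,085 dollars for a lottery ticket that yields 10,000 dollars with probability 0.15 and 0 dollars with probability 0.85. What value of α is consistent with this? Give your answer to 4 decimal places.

The lottery's expected utility is 0.15·u(10000) + 0.85·u(0) = 0.15·10000^α (since u(0) = 0 for α > 0).
Setting u(4085) equal to that: 4085^α = 0.15·10000^α ⇒ (4085/10000)^α = 0.15.
α = ln(0.15) / ln(4085/10000) = -1.8971200/-0.8952634 ≈ 2.1191.

α ≈ 2.1191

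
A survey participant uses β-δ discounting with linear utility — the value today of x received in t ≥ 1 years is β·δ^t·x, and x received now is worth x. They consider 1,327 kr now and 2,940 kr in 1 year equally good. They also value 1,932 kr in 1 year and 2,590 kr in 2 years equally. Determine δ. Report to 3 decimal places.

δ ≈ 0.746

The second indifference involves only future payoffs, so β cancels: β·δ^1·1932 = β·δ^2·2590, giving δ = 1932/2590 = 0.74595.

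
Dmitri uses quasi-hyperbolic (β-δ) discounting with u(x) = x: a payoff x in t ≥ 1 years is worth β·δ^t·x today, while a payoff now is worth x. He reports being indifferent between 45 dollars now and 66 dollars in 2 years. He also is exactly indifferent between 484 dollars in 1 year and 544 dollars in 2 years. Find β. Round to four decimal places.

From the later pair, β·δ^1·484 = β·δ^2·544; dividing through, δ = 484/544 = 0.88971.
The first indifference: 45 = β·δ^2·66, so β = 45/(δ^2·66) = 45/(0.79158·66) ≈ 0.8613.

β ≈ 0.8613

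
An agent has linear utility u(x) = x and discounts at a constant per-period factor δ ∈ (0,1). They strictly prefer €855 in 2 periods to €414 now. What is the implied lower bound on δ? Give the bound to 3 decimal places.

The preference means 414 < δ^2·855.
So δ^2 > 414/855 = 0.48421; taking the square root of both positive sides preserves the inequality.
δ > (414/855)^(1/2) ≈ 0.696.

δ > 0.696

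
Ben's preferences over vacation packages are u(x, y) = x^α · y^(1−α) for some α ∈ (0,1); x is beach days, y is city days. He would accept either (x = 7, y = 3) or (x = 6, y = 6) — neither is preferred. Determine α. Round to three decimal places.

α ≈ 0.818

The Cobb–Douglas utilities coincide, so 7^α·3^(1−α) = 6^α·6^(1−α).
(7/6)^α = (6/3)^(1−α); take logs: α·ln(7/6) = (1−α)·ln(6/3), i.e. α·0.154151 = (1−α)·0.693147.
So α/(1−α) = (0.693147)/(0.154151) = 4.496546, and α = 4.496546/5.496546 ≈ 0.818.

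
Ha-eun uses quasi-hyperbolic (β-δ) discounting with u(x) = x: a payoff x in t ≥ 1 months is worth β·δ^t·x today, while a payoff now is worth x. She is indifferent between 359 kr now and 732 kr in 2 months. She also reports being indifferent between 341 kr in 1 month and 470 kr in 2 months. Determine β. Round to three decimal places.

β ≈ 0.932

Both payoffs in the second observation are in the future, so β drops out: δ^1·341 = δ^2·470 ⇒ δ = 341/470 = 0.72553.
Now use the now-vs-future pair: 359 = β·δ^2·732 gives β = 359/(0.52640·732) ≈ 0.932.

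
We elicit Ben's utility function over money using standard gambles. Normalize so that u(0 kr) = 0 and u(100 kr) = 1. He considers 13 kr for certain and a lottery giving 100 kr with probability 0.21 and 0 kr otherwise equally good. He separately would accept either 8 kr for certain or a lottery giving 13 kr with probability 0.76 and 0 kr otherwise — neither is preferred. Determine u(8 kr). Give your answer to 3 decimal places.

From the first indifference, u(13 kr) = 0.21·u(100 kr) + 0.79·u(0 kr) = 0.21·1 + 0.79·0 = 0.21.
The second indifference gives u(8 kr) = 0.76·u(13 kr) + 0.24·u(0 kr) = 0.76·0.21 + 0.24·0.00 = 0.1596.

0.160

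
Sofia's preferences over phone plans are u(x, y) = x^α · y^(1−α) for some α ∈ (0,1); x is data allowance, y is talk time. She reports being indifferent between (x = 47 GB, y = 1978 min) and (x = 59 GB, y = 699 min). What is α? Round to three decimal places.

Set the two utilities equal: 47^α·1978^(1−α) = 59^α·699^(1−α).
(47/59)^α = (699/1978)^(1−α); take logs: α·ln(47/59) = (1−α)·ln(699/1978), i.e. α·-0.227390 = (1−α)·-1.040191.
Thus α·(-1.267581) = -1.040191, so α = -1.040191/-1.267581 ≈ 0.821.

α ≈ 0.821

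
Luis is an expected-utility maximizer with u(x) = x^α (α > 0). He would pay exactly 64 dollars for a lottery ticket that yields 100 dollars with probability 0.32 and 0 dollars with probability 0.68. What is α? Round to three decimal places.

α ≈ 2.553

The lottery's expected utility is 0.32·u(100) + 0.68·u(0) = 0.32·100^α (since u(0) = 0 for α > 0).
Setting u(64) equal to that: 64^α = 0.32·100^α ⇒ (64/100)^α = 0.32.
Take logs: α = ln 0.32 / ln(64/100) ≈ 2.55314.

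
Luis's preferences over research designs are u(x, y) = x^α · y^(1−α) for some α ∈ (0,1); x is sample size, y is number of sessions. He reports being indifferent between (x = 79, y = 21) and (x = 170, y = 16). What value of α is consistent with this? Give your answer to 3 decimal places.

α ≈ 0.262

The Cobb–Douglas utilities coincide, so 79^α·21^(1−α) = 170^α·16^(1−α).
(79/170)^α = (16/21)^(1−α); take logs: α·ln(79/170) = (1−α)·ln(16/21), i.e. α·-0.766351 = (1−α)·-0.271934.
With A = -0.766351 and B = -0.271934: α·A = (1−α)·B, so α = B/(A+B) = -0.271934/-1.038285 ≈ 0.262.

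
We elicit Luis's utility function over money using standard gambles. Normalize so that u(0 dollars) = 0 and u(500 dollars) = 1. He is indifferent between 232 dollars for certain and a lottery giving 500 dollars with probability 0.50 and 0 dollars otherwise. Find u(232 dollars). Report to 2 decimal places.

By the standard-gamble method, u(232 dollars) is just the indifference probability on the best outcome: 0.50.

0.50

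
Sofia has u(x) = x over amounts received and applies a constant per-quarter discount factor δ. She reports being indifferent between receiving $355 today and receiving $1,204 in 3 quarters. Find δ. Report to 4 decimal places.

δ ≈ 0.6656

Equating discounted utilities: u(355) = δ^3·u(1204) ⇒ δ^3 = u(355)/u(1204).
With u(x) = x: δ^3 = 355/1204 = 0.29485.
Hence δ = (0.29485)^(1/3) = 0.665581.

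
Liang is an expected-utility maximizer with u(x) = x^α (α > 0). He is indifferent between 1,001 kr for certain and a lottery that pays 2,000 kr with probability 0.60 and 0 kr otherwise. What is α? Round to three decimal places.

The lottery's expected utility is 0.60·u(2000) + 0.40·u(0) = 0.60·2000^α (since u(0) = 0 for α > 0).
Equating: 1001^α = 0.60·2000^α, i.e. 0.5005^α = 0.60.
Taking logs: α·ln(1001/2000) = ln(0.60), so α = -0.510826 / -0.692148 ≈ 0.738.

α ≈ 0.738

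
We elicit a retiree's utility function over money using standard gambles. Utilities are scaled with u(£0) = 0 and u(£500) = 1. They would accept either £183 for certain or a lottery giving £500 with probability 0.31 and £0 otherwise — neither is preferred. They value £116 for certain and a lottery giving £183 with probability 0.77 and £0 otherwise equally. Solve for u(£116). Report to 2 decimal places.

From the first indifference, u(£183) = 0.31·u(£500) + 0.69·u(£0) = 0.31·1 + 0.69·0 = 0.31.
Then u(£116) = 0.77·u(£183) + 0.23·u(£0) = 0.77·0.31 + 0.23·0.00 = 0.2387.

0.24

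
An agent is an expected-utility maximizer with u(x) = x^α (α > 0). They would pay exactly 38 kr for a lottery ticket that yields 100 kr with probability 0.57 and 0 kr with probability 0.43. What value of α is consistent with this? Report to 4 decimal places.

α ≈ 0.5810

The lottery's expected utility is 0.57·u(100) + 0.43·u(0) = 0.57·100^α (since u(0) = 0 for α > 0).
Setting u(38) equal to that: 38^α = 0.57·100^α ⇒ (38/100)^α = 0.57.
Taking logs: α·ln(38/100) = ln(0.57), so α = -0.5621189 / -0.9675840 ≈ 0.5810.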